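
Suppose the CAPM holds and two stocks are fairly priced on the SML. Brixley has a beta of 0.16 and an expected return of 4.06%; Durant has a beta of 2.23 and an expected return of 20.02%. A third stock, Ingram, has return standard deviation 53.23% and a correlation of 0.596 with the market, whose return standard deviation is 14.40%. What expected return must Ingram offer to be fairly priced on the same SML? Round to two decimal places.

MRP = (20.02% − 4.06%) / (2.23 − 0.16) = 7.7101%
R_f = 4.06% − 0.16 × 7.7101% = 2.8264%
β_Ingram = ρ·σ_i/σ_m = 0.596 × 53.23 / 14.40 = 2.2031
E(R_Ingram) = R_f + β × MRP = 2.8264% + 2.2031 × 7.7101% = 19.81%

19.81%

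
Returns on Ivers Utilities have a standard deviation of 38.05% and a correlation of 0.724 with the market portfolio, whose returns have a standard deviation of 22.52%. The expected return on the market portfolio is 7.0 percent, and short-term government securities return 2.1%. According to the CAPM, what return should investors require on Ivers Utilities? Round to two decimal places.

8.09%

β = ρ × σ_i / σ_m = 0.724 × 38.05% / 22.52% = 1.2233
MRP = 7.0% − 2.1% = 4.90%
E(R) = 2.1% + 1.2233 × 4.9% = 8.09%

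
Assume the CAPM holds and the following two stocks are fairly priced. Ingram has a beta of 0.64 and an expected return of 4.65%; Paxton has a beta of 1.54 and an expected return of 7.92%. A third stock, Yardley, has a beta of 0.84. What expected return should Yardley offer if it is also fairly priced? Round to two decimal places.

5.38%

MRP (SML slope) = (7.92% − 4.65%) / (1.54 − 0.64) = 3.27% / 0.90 = 3.6333%
R_f (intercept) = 4.65% − 0.64 × 3.6333% = 2.3247%
E(R_Yardley) = R_f + β × MRP = 2.3247% + 0.84 × 3.6333% = 5.38%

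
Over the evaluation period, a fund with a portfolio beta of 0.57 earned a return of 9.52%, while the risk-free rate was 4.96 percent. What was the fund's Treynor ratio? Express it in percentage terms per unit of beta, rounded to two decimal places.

8.00%

Treynor = (R_P − R_f) / β_P = (9.52% − 4.96%) / 0.5700 = 4.56% / 0.5700 = 8.00%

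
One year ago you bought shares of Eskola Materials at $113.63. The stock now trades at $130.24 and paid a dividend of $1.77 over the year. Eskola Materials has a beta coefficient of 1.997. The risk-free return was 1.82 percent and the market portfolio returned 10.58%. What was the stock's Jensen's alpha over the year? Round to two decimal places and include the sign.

-3.14%

Realised HPR = (P1 + D1 − P0) / P0 = (130.24 + 1.77 − 113.63) / 113.63 = 18.38 / 113.63 = 16.1753%
MRP = 10.58% − 1.82% = 8.76%
CAPM required = R_f + β·MRP = 1.82% + 1.997 × 8.76% = 19.31372%
α = realised − required = 16.1753% − 19.31372% = -3.14%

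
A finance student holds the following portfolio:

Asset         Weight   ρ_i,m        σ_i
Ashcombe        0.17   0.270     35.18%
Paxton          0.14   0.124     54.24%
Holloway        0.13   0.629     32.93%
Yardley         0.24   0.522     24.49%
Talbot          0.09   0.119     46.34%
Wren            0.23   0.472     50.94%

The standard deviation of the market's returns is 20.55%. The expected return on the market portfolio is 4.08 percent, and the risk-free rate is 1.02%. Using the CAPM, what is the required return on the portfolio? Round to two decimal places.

3.16%

β_Ashcombe = 0.270 × 35.18% / 20.55% = 0.4622
β_Paxton = 0.124 × 54.24% / 20.55% = 0.3273
β_Holloway = 0.629 × 32.93% / 20.55% = 1.0079
β_Yardley = 0.522 × 24.49% / 20.55% = 0.6221
β_Talbot = 0.119 × 46.34% / 20.55% = 0.2683
β_Wren = 0.472 × 50.94% / 20.55% = 1.1700
β_P = Σ w_i β_i = 0.17×0.4622 + 0.14×0.3273 + 0.13×1.0079 + 0.24×0.6221 + 0.09×0.2683 + 0.23×1.1700 = 0.6980
MRP = 4.08% − 1.02% = 3.06%
E(R_P) = R_f + β_P × MRP = 1.02% + 0.6980 × 3.06% = 3.16%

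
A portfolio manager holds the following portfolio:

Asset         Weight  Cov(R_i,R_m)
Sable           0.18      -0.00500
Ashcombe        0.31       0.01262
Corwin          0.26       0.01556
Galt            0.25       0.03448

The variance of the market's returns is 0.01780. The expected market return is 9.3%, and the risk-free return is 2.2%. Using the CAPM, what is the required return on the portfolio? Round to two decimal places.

β_Sable = -0.00500 / 0.01780 = -0.2809
β_Ashcombe = 0.01262 / 0.01780 = 0.7090
β_Corwin = 0.01556 / 0.01780 = 0.8742
β_Galt = 0.03448 / 0.01780 = 1.9371
β_P = Σ w_i β_i = 0.18×-0.2809 + 0.31×0.7090 + 0.26×0.8742 + 0.25×1.9371 = 0.8808
MRP = 9.3% − 2.2% = 7.10%
E(R_P) = R_f + β_P × MRP = 2.2% + 0.8808 × 7.1% = 8.45%

8.45%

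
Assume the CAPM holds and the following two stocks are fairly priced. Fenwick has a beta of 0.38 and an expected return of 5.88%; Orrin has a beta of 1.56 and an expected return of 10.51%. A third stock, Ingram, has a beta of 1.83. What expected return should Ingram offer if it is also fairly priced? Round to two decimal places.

MRP (SML slope) = (10.51% − 5.88%) / (1.56 − 0.38) = 4.63% / 1.18 = 3.9237%
R_f (intercept) = 5.88% − 0.38 × 3.9237% = 4.3890%
E(R_Ingram) = R_f + β × MRP = 4.3890% + 1.83 × 3.9237% = 11.57%

11.57%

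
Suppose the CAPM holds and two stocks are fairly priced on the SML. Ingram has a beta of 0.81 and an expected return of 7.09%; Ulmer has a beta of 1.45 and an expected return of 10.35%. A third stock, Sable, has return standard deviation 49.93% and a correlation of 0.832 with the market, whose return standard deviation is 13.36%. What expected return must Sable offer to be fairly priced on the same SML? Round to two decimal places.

MRP = (10.35% − 7.09%) / (1.45 − 0.81) = 5.0938%
R_f = 7.09% − 0.81 × 5.0938% = 2.9640%
β_Sable = ρ·σ_i/σ_m = 0.832 × 49.93 / 13.36 = 3.1094
E(R_Sable) = R_f + β × MRP = 2.9640% + 3.1094 × 5.0938% = 18.80%

18.80%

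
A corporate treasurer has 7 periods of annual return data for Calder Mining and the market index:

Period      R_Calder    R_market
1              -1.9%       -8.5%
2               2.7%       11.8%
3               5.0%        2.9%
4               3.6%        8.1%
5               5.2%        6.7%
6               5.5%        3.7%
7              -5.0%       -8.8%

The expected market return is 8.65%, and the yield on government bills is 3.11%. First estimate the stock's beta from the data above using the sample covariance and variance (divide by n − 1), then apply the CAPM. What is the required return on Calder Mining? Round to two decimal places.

5.36%

Mean R_i = (-1.9 + 2.7 + 5.0 + 3.6 + 5.2 + 5.5 − 5.0) / 7 = 2.1571%
Mean R_m = (-8.5 + 11.8 + 2.9 + 8.1 + 6.7 + 3.7 − 8.8) / 7 = 2.2714%
Σ(R_i − R̄_i)(R_m − R̄_m) = 156.5614  ⇒  Cov = 156.5614 / 6 = 26.0936
Σ(R_m − R̄_m)² = 385.4143  ⇒  Var(R_m) = 385.4143 / 6 = 64.2357
β = Cov / Var(R_m) = 26.0936 / 64.2357 = 0.4062
MRP = 8.65% − 3.11% = 5.54%
E(R) = R_f + β × MRP = 3.11% + 0.4062 × 5.54% = 5.36%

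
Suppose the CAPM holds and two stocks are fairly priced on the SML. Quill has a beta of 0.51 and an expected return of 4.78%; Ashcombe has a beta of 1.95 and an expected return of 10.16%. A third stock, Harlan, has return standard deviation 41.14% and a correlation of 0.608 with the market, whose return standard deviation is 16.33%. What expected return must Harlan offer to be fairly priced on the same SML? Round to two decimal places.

8.60%

MRP = (10.16% − 4.78%) / (1.95 − 0.51) = 3.7361%
R_f = 4.78% − 0.51 × 3.7361% = 2.8746%
β_Harlan = ρ·σ_i/σ_m = 0.608 × 41.14 / 16.33 = 1.5317
E(R_Harlan) = R_f + β × MRP = 2.8746% + 1.5317 × 3.7361% = 8.60%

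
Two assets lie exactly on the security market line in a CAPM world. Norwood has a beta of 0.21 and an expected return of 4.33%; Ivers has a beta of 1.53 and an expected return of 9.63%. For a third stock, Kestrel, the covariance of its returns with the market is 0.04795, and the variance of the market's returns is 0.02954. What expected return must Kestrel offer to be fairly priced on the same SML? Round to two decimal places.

10.00%

MRP = (9.63% − 4.33%) / (1.53 − 0.21) = 4.0152%
R_f = 4.33% − 0.21 × 4.0152% = 3.4868%
β_Kestrel = Cov / Var(R_m) = 0.04795 / 0.02954 = 1.6232
E(R_Kestrel) = R_f + β × MRP = 3.4868% + 1.6232 × 4.0152% = 10.00%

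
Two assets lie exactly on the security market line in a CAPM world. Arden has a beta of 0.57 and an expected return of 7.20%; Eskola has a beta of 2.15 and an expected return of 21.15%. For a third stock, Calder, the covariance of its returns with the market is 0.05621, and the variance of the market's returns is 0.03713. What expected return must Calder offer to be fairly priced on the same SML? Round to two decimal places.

15.53%

MRP = (21.15% − 7.20%) / (2.15 − 0.57) = 8.8291%
R_f = 7.20% − 0.57 × 8.8291% = 2.1674%
β_Calder = Cov / Var(R_m) = 0.05621 / 0.03713 = 1.5139
E(R_Calder) = R_f + β × MRP = 2.1674% + 1.5139 × 8.8291% = 15.53%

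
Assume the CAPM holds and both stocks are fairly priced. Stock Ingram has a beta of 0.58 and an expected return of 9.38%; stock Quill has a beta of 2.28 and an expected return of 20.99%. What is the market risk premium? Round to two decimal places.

Both satisfy E(R) = R_f + β·MRP, so the slope of the SML is
MRP = (20.99% − 9.38%) / (2.28 − 0.58) = 11.61% / 1.70 = 6.8294%

6.83%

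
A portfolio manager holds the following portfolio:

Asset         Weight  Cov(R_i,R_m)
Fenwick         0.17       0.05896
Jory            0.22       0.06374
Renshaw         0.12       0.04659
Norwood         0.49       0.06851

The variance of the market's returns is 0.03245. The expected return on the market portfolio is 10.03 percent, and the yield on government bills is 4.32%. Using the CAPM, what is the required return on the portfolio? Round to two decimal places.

15.44%

β_Fenwick = 0.05896 / 0.03245 = 1.8169
β_Jory = 0.06374 / 0.03245 = 1.9643
β_Renshaw = 0.04659 / 0.03245 = 1.4357
β_Norwood = 0.06851 / 0.03245 = 2.1112
β_P = Σ w_i β_i = 0.17×1.8169 + 0.22×1.9643 + 0.12×1.4357 + 0.49×2.1112 = 1.9478
MRP = 10.03% − 4.32% = 5.71%
E(R_P) = R_f + β_P × MRP = 4.32% + 1.9478 × 5.71% = 15.44%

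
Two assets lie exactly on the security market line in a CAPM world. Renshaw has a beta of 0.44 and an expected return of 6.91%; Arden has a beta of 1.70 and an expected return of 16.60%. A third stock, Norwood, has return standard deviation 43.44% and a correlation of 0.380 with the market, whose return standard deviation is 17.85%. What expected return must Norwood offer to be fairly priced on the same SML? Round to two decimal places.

MRP = (16.60% − 6.91%) / (1.70 − 0.44) = 7.6905%
R_f = 6.91% − 0.44 × 7.6905% = 3.5262%
β_Norwood = ρ·σ_i/σ_m = 0.380 × 43.44 / 17.85 = 0.9248
E(R_Norwood) = R_f + β × MRP = 3.5262% + 0.9248 × 7.6905% = 10.64%

10.64%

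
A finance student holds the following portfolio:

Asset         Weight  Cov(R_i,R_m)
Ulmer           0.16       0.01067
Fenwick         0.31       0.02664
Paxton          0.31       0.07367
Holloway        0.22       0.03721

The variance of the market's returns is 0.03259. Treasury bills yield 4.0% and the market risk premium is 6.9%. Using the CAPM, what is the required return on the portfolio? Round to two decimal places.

β_Ulmer = 0.01067 / 0.03259 = 0.3274
β_Fenwick = 0.02664 / 0.03259 = 0.8174
β_Paxton = 0.07367 / 0.03259 = 2.2605
β_Holloway = 0.03721 / 0.03259 = 1.1418
β_P = Σ w_i β_i = 0.16×0.3274 + 0.31×0.8174 + 0.31×2.2605 + 0.22×1.1418 = 1.2577
E(R_P) = R_f + β_P × MRP = 4.0% + 1.2577 × 6.9% = 12.68%

12.68%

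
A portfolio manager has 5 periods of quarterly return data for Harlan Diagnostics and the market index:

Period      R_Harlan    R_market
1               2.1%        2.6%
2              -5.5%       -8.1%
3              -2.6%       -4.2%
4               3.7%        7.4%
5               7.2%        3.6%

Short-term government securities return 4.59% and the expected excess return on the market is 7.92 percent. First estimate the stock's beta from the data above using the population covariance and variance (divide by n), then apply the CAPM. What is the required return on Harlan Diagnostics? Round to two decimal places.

Mean R_i = (2.1 − 5.5 − 2.6 + 3.7 + 7.2) / 5 = 0.9800%
Mean R_m = (2.6 − 8.1 − 4.2 + 7.4 + 3.6) / 5 = 0.2600%
Σ(R_i − R̄_i)(R_m − R̄_m) = 112.9560  ⇒  Cov = 112.9560 / 5 = 22.5912
Σ(R_m − R̄_m)² = 157.3920  ⇒  Var(R_m) = 157.3920 / 5 = 31.4784
β = Cov / Var(R_m) = 22.5912 / 31.4784 = 0.7177
E(R) = R_f + β × MRP = 4.59% + 0.7177 × 7.92% = 10.27%

10.27%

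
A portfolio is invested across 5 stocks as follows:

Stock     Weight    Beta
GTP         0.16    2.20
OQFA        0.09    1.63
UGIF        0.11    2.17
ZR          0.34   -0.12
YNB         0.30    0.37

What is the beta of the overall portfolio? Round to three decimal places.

0.808

β_P = Σ w_i β_i = 0.16×2.20 + 0.09×1.63 + 0.11×2.17 + 0.34×-0.12 + 0.30×0.37 = 0.8076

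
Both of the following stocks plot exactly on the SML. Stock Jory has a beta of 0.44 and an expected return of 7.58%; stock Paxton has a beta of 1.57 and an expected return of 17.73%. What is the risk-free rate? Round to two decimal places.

3.63%

Both satisfy E(R) = R_f + β·MRP, so the slope of the SML is
MRP = (17.73% − 7.58%) / (1.57 − 0.44) = 10.15% / 1.13 = 8.9823%
R_f = E(R_Jory) − β_Jory·MRP = 7.58% − 0.44 × 8.9823% = 3.6278%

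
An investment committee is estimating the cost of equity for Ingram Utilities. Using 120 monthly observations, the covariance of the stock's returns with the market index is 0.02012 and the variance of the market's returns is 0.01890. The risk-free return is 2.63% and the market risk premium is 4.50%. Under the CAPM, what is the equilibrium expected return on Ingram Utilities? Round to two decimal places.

7.42%

β = Cov(R_i, R_m) / Var(R_m) = 0.02012 / 0.01890 = 1.0646
E(R) = R_f + β × MRP = 2.63% + 1.0646 × 4.50% = 7.42%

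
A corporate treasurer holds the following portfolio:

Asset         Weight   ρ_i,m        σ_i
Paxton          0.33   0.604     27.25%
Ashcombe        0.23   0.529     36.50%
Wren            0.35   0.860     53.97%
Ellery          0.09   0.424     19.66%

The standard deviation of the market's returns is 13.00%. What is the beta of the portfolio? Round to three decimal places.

2.067

β_Paxton = 0.604 × 27.25% / 13.00% = 1.2661
β_Ashcombe = 0.529 × 36.50% / 13.00% = 1.4853
β_Wren = 0.860 × 53.97% / 13.00% = 3.5703
β_Ellery = 0.424 × 19.66% / 13.00% = 0.6412
β_P = Σ w_i β_i = 0.33×1.2661 + 0.23×1.4853 + 0.35×3.5703 + 0.09×0.6412 = 2.0667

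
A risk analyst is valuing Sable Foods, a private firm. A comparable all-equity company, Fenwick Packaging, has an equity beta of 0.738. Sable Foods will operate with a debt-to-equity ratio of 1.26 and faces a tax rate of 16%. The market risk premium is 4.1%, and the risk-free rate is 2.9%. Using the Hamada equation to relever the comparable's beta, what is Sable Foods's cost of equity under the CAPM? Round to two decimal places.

9.13%

β_L = β_U × [1 + (1 − t)(D/E)] = 0.738 × [1 + (1 − 0.16) × 1.26]
    = 0.738 × [1 + 0.84 × 1.26] = 0.738 × 2.0584 = 1.5191
E(R) = R_f + β_L × MRP = 2.9% + 1.5191 × 4.1% = 9.13%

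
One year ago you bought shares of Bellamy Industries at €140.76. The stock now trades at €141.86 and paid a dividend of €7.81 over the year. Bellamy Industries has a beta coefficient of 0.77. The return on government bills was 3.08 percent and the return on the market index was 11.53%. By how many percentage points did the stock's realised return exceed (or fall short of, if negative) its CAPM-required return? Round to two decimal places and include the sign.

-3.26%

Realised HPR = (P1 + D1 − P0) / P0 = (141.86 + 7.81 − 140.76) / 140.76 = 8.91 / 140.76 = 6.3299%
MRP = 11.53% − 3.08% = 8.45%
CAPM required = R_f + β·MRP = 3.08% + 0.77 × 8.45% = 9.5865%
α = realised − required = 6.3299% − 9.5865% = -3.26%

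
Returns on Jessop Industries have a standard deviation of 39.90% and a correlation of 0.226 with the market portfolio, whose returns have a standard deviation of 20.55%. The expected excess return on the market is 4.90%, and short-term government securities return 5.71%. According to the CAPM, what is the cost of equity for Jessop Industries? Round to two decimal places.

7.86%

β = ρ × σ_i / σ_m = 0.226 × 39.90% / 20.55% = 0.4388
E(R) = 5.71% + 0.4388 × 4.90% = 7.86%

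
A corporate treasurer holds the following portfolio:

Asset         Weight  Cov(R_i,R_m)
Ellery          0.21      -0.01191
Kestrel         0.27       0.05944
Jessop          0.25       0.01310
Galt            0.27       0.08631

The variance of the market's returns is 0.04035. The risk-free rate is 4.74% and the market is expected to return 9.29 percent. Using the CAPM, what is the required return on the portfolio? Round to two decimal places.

β_Ellery = -0.01191 / 0.04035 = -0.2952
β_Kestrel = 0.05944 / 0.04035 = 1.4731
β_Jessop = 0.01310 / 0.04035 = 0.3247
β_Galt = 0.08631 / 0.04035 = 2.1390
β_P = Σ w_i β_i = 0.21×-0.2952 + 0.27×1.4731 + 0.25×0.3247 + 0.27×2.1390 = 0.9945
MRP = 9.29% − 4.74% = 4.55%
E(R_P) = R_f + β_P × MRP = 4.74% + 0.9945 × 4.55% = 9.26%

9.26%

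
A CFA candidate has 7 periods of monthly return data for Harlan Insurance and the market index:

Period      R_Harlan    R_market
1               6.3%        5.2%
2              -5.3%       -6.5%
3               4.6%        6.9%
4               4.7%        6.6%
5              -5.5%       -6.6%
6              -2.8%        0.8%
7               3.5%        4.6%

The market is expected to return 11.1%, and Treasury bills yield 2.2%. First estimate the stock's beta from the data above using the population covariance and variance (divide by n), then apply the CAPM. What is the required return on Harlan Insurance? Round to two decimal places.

Mean R_i = (6.3 − 5.3 + 4.6 + 4.7 − 5.5 − 2.8 + 3.5) / 7 = 0.7857%
Mean R_m = (5.2 − 6.5 + 6.9 + 6.6 − 6.6 + 0.8 + 4.6) / 7 = 1.5714%
Σ(R_i − R̄_i)(R_m − R̄_m) = 171.4871  ⇒  Cov = 171.4871 / 7 = 24.4982
Σ(R_m − R̄_m)² = 208.5343  ⇒  Var(R_m) = 208.5343 / 7 = 29.7906
β = Cov / Var(R_m) = 24.4982 / 29.7906 = 0.8223
MRP = 11.1% − 2.2% = 8.90%
E(R) = R_f + β × MRP = 2.2% + 0.8223 × 8.9% = 9.52%

9.52%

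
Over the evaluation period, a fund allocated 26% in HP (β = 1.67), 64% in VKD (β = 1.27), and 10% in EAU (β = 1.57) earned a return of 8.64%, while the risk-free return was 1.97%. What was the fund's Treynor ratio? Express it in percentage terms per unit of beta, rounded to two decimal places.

4.75%

β_P = 0.26×1.67 + 0.64×1.27 + 0.10×1.57 = 1.4040
Treynor = (R_P − R_f) / β_P = (8.64% − 1.97%) / 1.4040 = 6.67% / 1.4040 = 4.75%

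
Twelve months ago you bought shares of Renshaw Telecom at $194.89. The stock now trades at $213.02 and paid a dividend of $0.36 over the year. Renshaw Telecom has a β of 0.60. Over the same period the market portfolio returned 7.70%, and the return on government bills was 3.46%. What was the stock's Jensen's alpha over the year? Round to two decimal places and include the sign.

Realised HPR = (P1 + D1 − P0) / P0 = (213.02 + 0.36 − 194.89) / 194.89 = 18.49 / 194.89 = 9.4874%
MRP = 7.70% − 3.46% = 4.24%
CAPM required = R_f + β·MRP = 3.46% + 0.60 × 4.24% = 6.0040%
α = realised − required = 9.4874% − 6.0040% = +3.48%

+3.48%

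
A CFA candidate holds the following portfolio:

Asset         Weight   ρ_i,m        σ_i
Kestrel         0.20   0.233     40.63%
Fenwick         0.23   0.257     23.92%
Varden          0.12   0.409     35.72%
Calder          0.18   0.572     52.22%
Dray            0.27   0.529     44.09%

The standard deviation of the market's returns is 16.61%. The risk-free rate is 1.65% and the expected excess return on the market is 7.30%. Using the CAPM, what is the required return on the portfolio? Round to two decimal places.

9.00%

β_Kestrel = 0.233 × 40.63% / 16.61% = 0.5699
β_Fenwick = 0.257 × 23.92% / 16.61% = 0.3701
β_Varden = 0.409 × 35.72% / 16.61% = 0.8796
β_Calder = 0.572 × 52.22% / 16.61% = 1.7983
β_Dray = 0.529 × 44.09% / 16.61% = 1.4042
β_P = Σ w_i β_i = 0.20×0.5699 + 0.23×0.3701 + 0.12×0.8796 + 0.18×1.7983 + 0.27×1.4042 = 1.0075
E(R_P) = R_f + β_P × MRP = 1.65% + 1.0075 × 7.30% = 9.00%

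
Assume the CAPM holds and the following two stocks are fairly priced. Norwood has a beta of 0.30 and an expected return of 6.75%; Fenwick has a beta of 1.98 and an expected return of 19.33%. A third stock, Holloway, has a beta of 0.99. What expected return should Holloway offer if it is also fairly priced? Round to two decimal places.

MRP (SML slope) = (19.33% − 6.75%) / (1.98 − 0.30) = 12.58% / 1.68 = 7.4881%
R_f (intercept) = 6.75% − 0.30 × 7.4881% = 4.5036%
E(R_Holloway) = R_f + β × MRP = 4.5036% + 0.99 × 7.4881% = 11.92%

11.92%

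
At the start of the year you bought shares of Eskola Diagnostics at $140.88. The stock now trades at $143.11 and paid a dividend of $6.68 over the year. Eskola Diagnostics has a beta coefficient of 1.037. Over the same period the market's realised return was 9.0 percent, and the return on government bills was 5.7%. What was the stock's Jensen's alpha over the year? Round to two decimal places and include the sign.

-2.80%

Realised HPR = (P1 + D1 − P0) / P0 = (143.11 + 6.68 − 140.88) / 140.88 = 8.91 / 140.88 = 6.3245%
MRP = 9.0% − 5.7% = 3.30%
CAPM required = R_f + β·MRP = 5.7% + 1.037 × 3.3% = 9.1221%
α = realised − required = 6.3245% − 9.1221% = -2.80%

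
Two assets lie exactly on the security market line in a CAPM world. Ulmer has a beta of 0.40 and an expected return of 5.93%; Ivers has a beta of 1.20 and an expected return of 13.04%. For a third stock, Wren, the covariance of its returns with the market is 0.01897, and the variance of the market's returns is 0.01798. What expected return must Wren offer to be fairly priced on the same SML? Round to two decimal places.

11.75%

MRP = (13.04% − 5.93%) / (1.20 − 0.40) = 8.8875%
R_f = 5.93% − 0.40 × 8.8875% = 2.3750%
β_Wren = Cov / Var(R_m) = 0.01897 / 0.01798 = 1.0551
E(R_Wren) = R_f + β × MRP = 2.3750% + 1.0551 × 8.8875% = 11.75%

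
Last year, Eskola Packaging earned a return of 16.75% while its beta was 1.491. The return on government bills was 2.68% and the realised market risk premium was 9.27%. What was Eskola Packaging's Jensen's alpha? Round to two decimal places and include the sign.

CAPM benchmark = R_f + β(R_m − R_f) = 2.68% + 1.491 × 9.27% = 16.50157%
α = actual − benchmark = 16.75% − 16.50157% = +0.25%

+0.25%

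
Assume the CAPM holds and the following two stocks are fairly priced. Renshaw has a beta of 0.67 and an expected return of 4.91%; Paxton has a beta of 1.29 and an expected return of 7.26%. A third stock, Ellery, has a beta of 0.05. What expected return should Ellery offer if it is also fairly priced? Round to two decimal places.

2.56%

MRP (SML slope) = (7.26% − 4.91%) / (1.29 − 0.67) = 2.35% / 0.62 = 3.7903%
R_f (intercept) = 4.91% − 0.67 × 3.7903% = 2.3705%
E(R_Ellery) = R_f + β × MRP = 2.3705% + 0.05 × 3.7903% = 2.56%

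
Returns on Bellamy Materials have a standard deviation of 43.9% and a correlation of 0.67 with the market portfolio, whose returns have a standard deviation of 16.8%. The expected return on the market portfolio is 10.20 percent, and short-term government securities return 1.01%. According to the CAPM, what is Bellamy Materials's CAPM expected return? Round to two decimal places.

β = ρ × σ_i / σ_m = 0.67 × 43.9% / 16.8% = 1.7508
MRP = 10.20% − 1.01% = 9.19%
E(R) = 1.01% + 1.7508 × 9.19% = 17.10%

17.10%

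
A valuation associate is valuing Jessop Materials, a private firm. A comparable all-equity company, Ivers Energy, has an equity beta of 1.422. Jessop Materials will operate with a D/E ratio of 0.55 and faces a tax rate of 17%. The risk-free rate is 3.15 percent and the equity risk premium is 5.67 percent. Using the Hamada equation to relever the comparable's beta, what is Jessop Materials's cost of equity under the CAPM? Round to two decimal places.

β_L = β_U × [1 + (1 − t)(D/E)] = 1.422 × [1 + (1 − 0.17) × 0.55]
    = 1.422 × [1 + 0.83 × 0.55] = 1.422 × 1.4565 = 2.0711
E(R) = R_f + β_L × MRP = 3.15% + 2.0711 × 5.67% = 14.89%

14.89%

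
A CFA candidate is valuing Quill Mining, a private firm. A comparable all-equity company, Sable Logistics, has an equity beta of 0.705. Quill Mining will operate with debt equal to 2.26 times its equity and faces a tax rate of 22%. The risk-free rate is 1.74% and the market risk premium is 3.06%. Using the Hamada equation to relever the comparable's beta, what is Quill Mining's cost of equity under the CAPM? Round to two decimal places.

β_L = β_U × [1 + (1 − t)(D/E)] = 0.705 × [1 + (1 − 0.22) × 2.26]
    = 0.705 × [1 + 0.78 × 2.26] = 0.705 × 2.7628 = 1.9478
E(R) = R_f + β_L × MRP = 1.74% + 1.9478 × 3.06% = 7.70%

7.70%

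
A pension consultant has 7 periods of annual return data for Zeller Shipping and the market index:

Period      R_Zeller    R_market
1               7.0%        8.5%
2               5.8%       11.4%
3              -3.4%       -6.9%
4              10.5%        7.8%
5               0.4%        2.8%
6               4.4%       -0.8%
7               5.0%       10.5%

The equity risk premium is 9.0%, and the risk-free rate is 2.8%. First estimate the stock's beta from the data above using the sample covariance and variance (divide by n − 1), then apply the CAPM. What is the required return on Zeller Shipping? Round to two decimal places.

7.44%

Mean R_i = (7.0 + 5.8 − 3.4 + 10.5 + 0.4 + 4.4 + 5.0) / 7 = 4.2429%
Mean R_m = (8.5 + 11.4 − 6.9 + 7.8 + 2.8 − 0.8 + 10.5) / 7 = 4.7571%
Σ(R_i − R̄_i)(R_m − R̄_m) = 139.7929  ⇒  Cov = 139.7929 / 6 = 23.2988
Σ(R_m − R̄_m)² = 270.9771  ⇒  Var(R_m) = 270.9771 / 6 = 45.1629
β = Cov / Var(R_m) = 23.2988 / 45.1629 = 0.5159
E(R) = R_f + β × MRP = 2.8% + 0.5159 × 9.0% = 7.44%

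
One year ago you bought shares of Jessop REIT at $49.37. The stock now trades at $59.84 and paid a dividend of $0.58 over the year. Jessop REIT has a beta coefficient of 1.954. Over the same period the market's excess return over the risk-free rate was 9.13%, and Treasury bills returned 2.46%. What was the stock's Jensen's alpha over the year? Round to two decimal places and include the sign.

Realised HPR = (P1 + D1 − P0) / P0 = (59.84 + 0.58 − 49.37) / 49.37 = 11.05 / 49.37 = 22.3820%
CAPM required = R_f + β·MRP = 2.46% + 1.954 × 9.13% = 20.30002%
α = realised − required = 22.3820% − 20.30002% = +2.08%

+2.08%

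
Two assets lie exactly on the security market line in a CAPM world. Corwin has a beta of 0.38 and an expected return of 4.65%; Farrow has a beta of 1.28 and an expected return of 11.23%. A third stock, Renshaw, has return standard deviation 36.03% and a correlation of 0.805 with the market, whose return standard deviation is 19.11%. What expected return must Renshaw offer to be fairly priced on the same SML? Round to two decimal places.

12.97%

MRP = (11.23% − 4.65%) / (1.28 − 0.38) = 7.3111%
R_f = 4.65% − 0.38 × 7.3111% = 1.8718%
β_Renshaw = ρ·σ_i/σ_m = 0.805 × 36.03 / 19.11 = 1.5177
E(R_Renshaw) = R_f + β × MRP = 1.8718% + 1.5177 × 7.3111% = 12.97%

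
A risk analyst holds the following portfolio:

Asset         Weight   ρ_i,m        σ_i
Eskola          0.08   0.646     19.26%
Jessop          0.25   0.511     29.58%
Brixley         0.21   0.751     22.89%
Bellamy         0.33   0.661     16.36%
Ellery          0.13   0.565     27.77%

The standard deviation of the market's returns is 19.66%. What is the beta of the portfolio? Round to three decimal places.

0.712

β_Eskola = 0.646 × 19.26% / 19.66% = 0.6329
β_Jessop = 0.511 × 29.58% / 19.66% = 0.7688
β_Brixley = 0.751 × 22.89% / 19.66% = 0.8744
β_Bellamy = 0.661 × 16.36% / 19.66% = 0.5500
β_Ellery = 0.565 × 27.77% / 19.66% = 0.7981
β_P = Σ w_i β_i = 0.08×0.6329 + 0.25×0.7688 + 0.21×0.8744 + 0.33×0.5500 + 0.13×0.7981 = 0.7117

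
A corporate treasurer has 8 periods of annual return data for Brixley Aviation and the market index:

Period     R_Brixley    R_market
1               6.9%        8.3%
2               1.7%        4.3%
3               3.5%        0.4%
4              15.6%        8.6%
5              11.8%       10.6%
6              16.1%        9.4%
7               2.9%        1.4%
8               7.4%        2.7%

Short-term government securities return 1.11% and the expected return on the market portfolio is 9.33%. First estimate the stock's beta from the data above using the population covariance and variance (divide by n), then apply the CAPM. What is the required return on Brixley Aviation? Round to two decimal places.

Mean R_i = (6.9 + 1.7 + 3.5 + 15.6 + 11.8 + 16.1 + 2.9 + 7.4) / 8 = 8.2375%
Mean R_m = (8.3 + 4.3 + 0.4 + 8.6 + 10.6 + 9.4 + 1.4 + 2.7) / 8 = 5.7125%
Σ(R_i − R̄_i)(R_m − R̄_m) = 124.1463  ⇒  Cov = 124.1463 / 8 = 15.5183
Σ(R_m − R̄_m)² = 110.4088  ⇒  Var(R_m) = 110.4088 / 8 = 13.8011
β = Cov / Var(R_m) = 15.5183 / 13.8011 = 1.1244
MRP = 9.33% − 1.11% = 8.22%
E(R) = R_f + β × MRP = 1.11% + 1.1244 × 8.22% = 10.35%

10.35%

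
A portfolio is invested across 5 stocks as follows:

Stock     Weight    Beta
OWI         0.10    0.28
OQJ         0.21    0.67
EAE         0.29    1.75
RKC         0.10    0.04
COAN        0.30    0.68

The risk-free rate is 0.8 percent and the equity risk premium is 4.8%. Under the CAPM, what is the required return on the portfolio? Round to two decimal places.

5.04%

β_P = Σ w_i β_i = 0.10×0.28 + 0.21×0.67 + 0.29×1.75 + 0.10×0.04 + 0.30×0.68 = 0.8842
E(R_P) = R_f + β_P × MRP = 0.8% + 0.8842 × 4.8% = 5.04%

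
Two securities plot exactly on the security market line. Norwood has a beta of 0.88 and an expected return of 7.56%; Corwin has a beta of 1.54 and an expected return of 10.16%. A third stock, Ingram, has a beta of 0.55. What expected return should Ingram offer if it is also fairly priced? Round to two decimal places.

6.26%

MRP (SML slope) = (10.16% − 7.56%) / (1.54 − 0.88) = 2.60% / 0.66 = 3.9394%
R_f (intercept) = 7.56% − 0.88 × 3.9394% = 4.0933%
E(R_Ingram) = R_f + β × MRP = 4.0933% + 0.55 × 3.9394% = 6.26%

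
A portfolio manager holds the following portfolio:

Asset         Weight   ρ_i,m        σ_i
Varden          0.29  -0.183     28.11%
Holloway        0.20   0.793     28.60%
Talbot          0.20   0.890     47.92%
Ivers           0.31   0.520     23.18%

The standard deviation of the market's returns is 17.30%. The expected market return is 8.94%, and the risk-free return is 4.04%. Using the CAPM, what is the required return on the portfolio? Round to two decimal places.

8.38%

β_Varden = -0.183 × 28.11% / 17.30% = -0.2973
β_Holloway = 0.793 × 28.60% / 17.30% = 1.3110
β_Talbot = 0.890 × 47.92% / 17.30% = 2.4652
β_Ivers = 0.520 × 23.18% / 17.30% = 0.6967
β_P = Σ w_i β_i = 0.29×-0.2973 + 0.20×1.3110 + 0.20×2.4652 + 0.31×0.6967 = 0.8850
MRP = 8.94% − 4.04% = 4.90%
E(R_P) = R_f + β_P × MRP = 4.04% + 0.8850 × 4.90% = 8.38%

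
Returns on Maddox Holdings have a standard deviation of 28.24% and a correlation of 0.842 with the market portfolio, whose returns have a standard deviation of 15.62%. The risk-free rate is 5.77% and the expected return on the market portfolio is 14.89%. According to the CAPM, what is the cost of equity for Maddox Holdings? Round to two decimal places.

β = ρ × σ_i / σ_m = 0.842 × 28.24% / 15.62% = 1.5223
MRP = 14.89% − 5.77% = 9.12%
E(R) = 5.77% + 1.5223 × 9.12% = 19.65%

19.65%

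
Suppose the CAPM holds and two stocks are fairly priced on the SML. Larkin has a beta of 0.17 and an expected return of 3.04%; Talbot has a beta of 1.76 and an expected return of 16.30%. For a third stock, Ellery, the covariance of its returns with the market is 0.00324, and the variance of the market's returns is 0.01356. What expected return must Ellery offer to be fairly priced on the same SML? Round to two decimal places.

MRP = (16.30% − 3.04%) / (1.76 − 0.17) = 8.3396%
R_f = 3.04% − 0.17 × 8.3396% = 1.6223%
β_Ellery = Cov / Var(R_m) = 0.00324 / 0.01356 = 0.2389
E(R_Ellery) = R_f + β × MRP = 1.6223% + 0.2389 × 8.3396% = 3.61%

3.61%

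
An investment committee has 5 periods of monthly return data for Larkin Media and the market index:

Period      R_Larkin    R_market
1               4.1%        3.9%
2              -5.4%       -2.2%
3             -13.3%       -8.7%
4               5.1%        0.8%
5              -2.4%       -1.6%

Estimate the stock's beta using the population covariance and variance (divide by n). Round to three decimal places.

1.532

Mean R_i = (4.1 − 5.4 − 13.3 + 5.1 − 2.4) / 5 = -2.3800%
Mean R_m = (3.9 − 2.2 − 8.7 + 0.8 − 1.6) / 5 = -1.5600%
Σ(R_i − R̄_i)(R_m − R̄_m) = 132.9360  ⇒  Cov = 132.9360 / 5 = 26.5872
Σ(R_m − R̄_m)² = 86.7720  ⇒  Var(R_m) = 86.7720 / 5 = 17.3544
β = Cov / Var(R_m) = 26.5872 / 17.3544 = 1.5320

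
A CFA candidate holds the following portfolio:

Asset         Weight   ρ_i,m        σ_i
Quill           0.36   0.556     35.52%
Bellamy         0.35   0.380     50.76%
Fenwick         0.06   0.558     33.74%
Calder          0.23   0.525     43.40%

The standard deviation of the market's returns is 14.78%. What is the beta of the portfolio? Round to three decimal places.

β_Quill = 0.556 × 35.52% / 14.78% = 1.3362
β_Bellamy = 0.380 × 50.76% / 14.78% = 1.3051
β_Fenwick = 0.558 × 33.74% / 14.78% = 1.2738
β_Calder = 0.525 × 43.40% / 14.78% = 1.5416
β_P = Σ w_i β_i = 0.36×1.3362 + 0.35×1.3051 + 0.06×1.2738 + 0.23×1.5416 = 1.3688

1.369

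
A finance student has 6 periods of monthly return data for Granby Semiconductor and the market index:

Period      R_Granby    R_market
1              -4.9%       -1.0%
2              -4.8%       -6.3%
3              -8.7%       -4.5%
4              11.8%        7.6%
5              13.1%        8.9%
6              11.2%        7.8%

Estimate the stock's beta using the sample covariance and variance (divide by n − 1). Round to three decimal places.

Mean R_i = (-4.9 − 4.8 − 8.7 + 11.8 + 13.1 + 11.2) / 6 = 2.9500%
Mean R_m = (-1.0 − 6.3 − 4.5 + 7.6 + 8.9 + 7.8) / 6 = 2.0833%
Σ(R_i − R̄_i)(R_m − R̄_m) = 331.0450  ⇒  Cov = 331.0450 / 5 = 66.2090
Σ(R_m − R̄_m)² = 232.7083  ⇒  Var(R_m) = 232.7083 / 5 = 46.5417
β = Cov / Var(R_m) = 66.2090 / 46.5417 = 1.4226

1.423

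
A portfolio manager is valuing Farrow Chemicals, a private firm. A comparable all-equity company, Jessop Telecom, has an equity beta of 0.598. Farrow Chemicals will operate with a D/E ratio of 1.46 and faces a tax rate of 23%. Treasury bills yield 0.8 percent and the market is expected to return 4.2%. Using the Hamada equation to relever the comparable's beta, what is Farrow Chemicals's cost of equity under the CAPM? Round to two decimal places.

5.12%

β_L = β_U × [1 + (1 − t)(D/E)] = 0.598 × [1 + (1 − 0.23) × 1.46]
    = 0.598 × [1 + 0.77 × 1.46] = 0.598 × 2.1242 = 1.2703
MRP = 4.2% − 0.8% = 3.40%
E(R) = R_f + β_L × MRP = 0.8% + 1.2703 × 3.4% = 5.12%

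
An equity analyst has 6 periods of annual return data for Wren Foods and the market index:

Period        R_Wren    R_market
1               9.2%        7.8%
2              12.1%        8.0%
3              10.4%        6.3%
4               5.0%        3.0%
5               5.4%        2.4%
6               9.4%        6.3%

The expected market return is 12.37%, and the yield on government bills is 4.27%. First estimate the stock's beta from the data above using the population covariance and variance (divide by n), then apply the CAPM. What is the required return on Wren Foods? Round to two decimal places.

Mean R_i = (9.2 + 12.1 + 10.4 + 5.0 + 5.4 + 9.4) / 6 = 8.5833%
Mean R_m = (7.8 + 8.0 + 6.3 + 3.0 + 2.4 + 6.3) / 6 = 5.6333%
Σ(R_i − R̄_i)(R_m − R̄_m) = 31.1433  ⇒  Cov = 31.1433 / 6 = 5.1906
Σ(R_m − R̄_m)² = 28.5733  ⇒  Var(R_m) = 28.5733 / 6 = 4.7622
β = Cov / Var(R_m) = 5.1906 / 4.7622 = 1.0900
MRP = 12.37% − 4.27% = 8.10%
E(R) = R_f + β × MRP = 4.27% + 1.0900 × 8.10% = 13.10%

13.10%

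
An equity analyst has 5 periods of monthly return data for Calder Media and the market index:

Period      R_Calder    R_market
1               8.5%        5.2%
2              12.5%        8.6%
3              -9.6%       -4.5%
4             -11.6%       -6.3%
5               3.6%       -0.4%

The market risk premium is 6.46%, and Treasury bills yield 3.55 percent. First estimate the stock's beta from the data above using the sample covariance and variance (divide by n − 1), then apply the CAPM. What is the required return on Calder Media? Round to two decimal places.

14.26%

Mean R_i = (8.5 + 12.5 − 9.6 − 11.6 + 3.6) / 5 = 0.6800%
Mean R_m = (5.2 + 8.6 − 4.5 − 6.3 − 0.4) / 5 = 0.5200%
Σ(R_i − R̄_i)(R_m − R̄_m) = 264.7720  ⇒  Cov = 264.7720 / 4 = 66.1930
Σ(R_m − R̄_m)² = 159.7480  ⇒  Var(R_m) = 159.7480 / 4 = 39.9370
β = Cov / Var(R_m) = 66.1930 / 39.9370 = 1.6574
E(R) = R_f + β × MRP = 3.55% + 1.6574 × 6.46% = 14.26%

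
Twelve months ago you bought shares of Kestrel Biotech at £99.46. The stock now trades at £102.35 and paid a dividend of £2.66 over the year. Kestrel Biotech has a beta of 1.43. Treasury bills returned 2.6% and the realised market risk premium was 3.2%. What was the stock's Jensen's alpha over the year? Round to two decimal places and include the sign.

Realised HPR = (P1 + D1 − P0) / P0 = (102.35 + 2.66 − 99.46) / 99.46 = 5.55 / 99.46 = 5.5801%
CAPM required = R_f + β·MRP = 2.6% + 1.43 × 3.2% = 7.1760%
α = realised − required = 5.5801% − 7.1760% = -1.60%

-1.60%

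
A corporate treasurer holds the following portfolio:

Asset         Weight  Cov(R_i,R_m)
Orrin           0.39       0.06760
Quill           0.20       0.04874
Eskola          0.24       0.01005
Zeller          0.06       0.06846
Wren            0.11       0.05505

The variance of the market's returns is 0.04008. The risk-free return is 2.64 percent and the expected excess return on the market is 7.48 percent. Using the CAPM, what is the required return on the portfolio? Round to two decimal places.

11.73%

β_Orrin = 0.06760 / 0.04008 = 1.6866
β_Quill = 0.04874 / 0.04008 = 1.2161
β_Eskola = 0.01005 / 0.04008 = 0.2507
β_Zeller = 0.06846 / 0.04008 = 1.7081
β_Wren = 0.05505 / 0.04008 = 1.3735
β_P = Σ w_i β_i = 0.39×1.6866 + 0.20×1.2161 + 0.24×0.2507 + 0.06×1.7081 + 0.11×1.3735 = 1.2147
E(R_P) = R_f + β_P × MRP = 2.64% + 1.2147 × 7.48% = 11.73%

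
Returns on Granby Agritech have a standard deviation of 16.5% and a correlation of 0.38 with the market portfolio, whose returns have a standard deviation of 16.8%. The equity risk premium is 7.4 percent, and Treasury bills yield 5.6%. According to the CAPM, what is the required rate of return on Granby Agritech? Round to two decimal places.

β = ρ × σ_i / σ_m = 0.38 × 16.5% / 16.8% = 0.3732
E(R) = 5.6% + 0.3732 × 7.4% = 8.36%

8.36%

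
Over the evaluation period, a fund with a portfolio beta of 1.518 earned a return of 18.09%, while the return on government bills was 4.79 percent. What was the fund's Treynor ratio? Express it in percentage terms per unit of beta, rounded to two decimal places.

Treynor = (R_P − R_f) / β_P = (18.09% − 4.79%) / 1.5180 = 13.30% / 1.5180 = 8.76%

8.76%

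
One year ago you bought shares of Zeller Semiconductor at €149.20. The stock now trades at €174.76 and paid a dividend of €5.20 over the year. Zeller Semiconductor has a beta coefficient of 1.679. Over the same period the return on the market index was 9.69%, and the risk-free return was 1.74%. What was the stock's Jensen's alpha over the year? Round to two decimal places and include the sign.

+5.53%

Realised HPR = (P1 + D1 − P0) / P0 = (174.76 + 5.20 − 149.20) / 149.20 = 30.76 / 149.20 = 20.6166%
MRP = 9.69% − 1.74% = 7.95%
CAPM required = R_f + β·MRP = 1.74% + 1.679 × 7.95% = 15.08805%
α = realised − required = 20.6166% − 15.08805% = +5.53%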